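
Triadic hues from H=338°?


Triadic: equally spaced at 120° intervals
H1 = 338°
H2 = (338 + 120) mod 360 = 98°
H3 = (338 + 240) mod 360 = 218°
Triadic = 338°, 98°, 218°


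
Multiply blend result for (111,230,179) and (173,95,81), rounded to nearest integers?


Multiply: C = A×B/255, rounded to nearest integer
R: 111×173/255 = 19203/255 ≈ 75.306 → 75
G: 230×95/255 = 21850/255 ≈ 85.686 → 86
B: 179×81/255 = 14499/255 ≈ 56.859 → 57
= RGB(75, 86, 57)


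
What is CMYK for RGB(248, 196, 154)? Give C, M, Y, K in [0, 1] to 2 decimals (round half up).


R'=248/255≈0.9725, G'=196/255≈0.7686, B'=154/255≈0.6039
K = 1 - max(R',G',B') = 1 - 248/255 = 7/255 = 0.02745… → 0.03
(1-R'-K)/(1-K) simplifies to (max-R)/max with max = 248:
C = (248-248)/248 = 0/248 = 0 → 0.00
M = (248-196)/248 = 52/248 = 0.20967… → 0.21
Y = (248-154)/248 = 94/248 = 0.37903… → 0.38
= CMYK(0.00, 0.21, 0.38, 0.03)


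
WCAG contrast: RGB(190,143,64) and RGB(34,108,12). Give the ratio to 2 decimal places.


Linearize each sRGB channel c=v/255: c/12.92 if c ≤ 0.04045 else ((c+0.055)/1.055)^2.4
L = 0.2126×R_lin + 0.7152×G_lin + 0.0722×B_lin
Color 1 (190,143,64):
  R=190: 190/255≈0.7451 > 0.04045 → ((0.7451+0.055)/1.055)^2.4 ≈ 0.51492
  G=143: 143/255≈0.5608 > 0.04045 → ((0.5608+0.055)/1.055)^2.4 ≈ 0.27468
  B=64: 64/255≈0.2510 > 0.04045 → ((0.2510+0.055)/1.055)^2.4 ≈ 0.05127
  L1 = 0.2126×0.51492 + 0.7152×0.27468 + 0.0722×0.05127 ≈ 0.30962
Color 2 (34,108,12):
  R=34: 34/255≈0.1333 > 0.04045 → ((0.1333+0.055)/1.055)^2.4 ≈ 0.01600
  G=108: 108/255≈0.4235 > 0.04045 → ((0.4235+0.055)/1.055)^2.4 ≈ 0.14996
  B=12: 12/255≈0.0471 > 0.04045 → ((0.0471+0.055)/1.055)^2.4 ≈ 0.00368
  L2 = 0.2126×0.01600 + 0.7152×0.14996 + 0.0722×0.00368 ≈ 0.11092
Lighter = 0.30962, Darker = 0.11092
Ratio = (L_lighter + 0.05) / (L_darker + 0.05)
Ratio = (0.30962 + 0.05) / (0.11092 + 0.05) = 0.35962 / 0.16092 ≈ 2.2348
Ratio ≈ 2.23:1


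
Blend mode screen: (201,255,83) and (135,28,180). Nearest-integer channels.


Screen: C = 255 - (255-A)×(255-B)/255, rounded to nearest integer
R: 255 - (255-201)×(255-135)/255 = 255 - 6480/255 ≈ 255 - 25.412 = 229.588 → 230
G: 255 - (255-255)×(255-28)/255 = 255 - 0/255 ≈ 255 - 0.000 = 255.000 → 255
B: 255 - (255-83)×(255-180)/255 = 255 - 12900/255 ≈ 255 - 50.588 = 204.412 → 204
= RGB(230, 255, 204)


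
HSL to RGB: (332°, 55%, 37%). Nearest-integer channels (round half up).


H=332°, S=0.55, L=0.37
C = (1-|2L-1|)×S = (1-|-0.26|)×0.55 = 0.407
H' = H/60 = 332/60 ≈ 5.5333; X = C×(1-|H' mod 2 - 1|) ≈ 0.1899
m = L - C/2 = 0.37 - 0.2035 = 0.1665
Sector ⌊H'⌋ = 5 → (R',G',B') = (0.407, 0.0, ≈0.1899)
RGB = ((R'+m)×255, (G'+m)×255, (B'+m)×255) = (146.2425, 42.4575, 90.8905)
Round half up → RGB(146, 42, 91)


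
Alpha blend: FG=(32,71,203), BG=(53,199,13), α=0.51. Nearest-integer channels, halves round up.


C = α×F + (1-α)×B, with 1-α = 0.49
R: 0.51×32 + 0.49×53 = 16.32 + 25.97 = 42.29 → 42
G: 0.51×71 + 0.49×199 = 36.21 + 97.51 = 133.72 → 134
B: 0.51×203 + 0.49×13 = 103.53 + 6.37 = 109.90 → 110
= RGB(42, 134, 110)


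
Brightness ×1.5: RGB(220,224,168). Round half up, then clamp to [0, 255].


Multiply each channel by 1.5, round half up, clamp to [0, 255]
R: 220×1.5 = 330 → clamp → 255
G: 224×1.5 = 336 → clamp → 255
B: 168×1.5 = 252
= RGB(255, 255, 252)


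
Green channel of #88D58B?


Color: #88D58B
R = 88 = 136
G = D5 = 213
B = 8B = 139
Green = 213


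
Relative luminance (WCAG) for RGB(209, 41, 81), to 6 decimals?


Linearize each channel (sRGB transfer function): c = v/255; c_lin = c/12.92 if c ≤ 0.04045, else ((c+0.055)/1.055)^2.4
  R: 209/255 ≈ 0.819608 > 0.04045 → ((0.819608+0.055)/1.055)^2.4 ≈ 0.637597
  G: 41/255 ≈ 0.160784 > 0.04045 → ((0.160784+0.055)/1.055)^2.4 ≈ 0.022174
  B: 81/255 ≈ 0.317647 > 0.04045 → ((0.317647+0.055)/1.055)^2.4 ≈ 0.082283
R_lin = 0.637597, G_lin = 0.022174, B_lin = 0.082283
L = 0.2126×R + 0.7152×G + 0.0722×B
L = 0.2126×0.637597 + 0.7152×0.022174 + 0.0722×0.082283
L ≈ 0.157353


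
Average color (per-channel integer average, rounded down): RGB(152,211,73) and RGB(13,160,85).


Midpoint: each channel = ⌊(C₁+C₂)/2⌋
R: ⌊(152+13)/2⌋ = 82
G: ⌊(211+160)/2⌋ = 185
B: ⌊(73+85)/2⌋ = 79
= RGB(82, 185, 79)


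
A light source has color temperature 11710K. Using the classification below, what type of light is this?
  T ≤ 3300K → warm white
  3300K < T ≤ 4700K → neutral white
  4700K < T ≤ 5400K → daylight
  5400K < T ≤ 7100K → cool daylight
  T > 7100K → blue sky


Temperature: 11710K
11710K > 7100K → blue sky
Classification: blue sky


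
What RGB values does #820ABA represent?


82 → 130 (R)
0A → 10 (G)
BA → 186 (B)
= RGB(130, 10, 186)


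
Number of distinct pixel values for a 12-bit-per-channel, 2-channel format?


Total bits = 12 bits/channel × 2 channels = 24 bits
Distinct pixel values = 2^24
= 16,777,216 pixel values


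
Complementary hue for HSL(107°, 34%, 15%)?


Complement = opposite side of color wheel = hue + 180°
H' = (107 + 180) mod 360 = 287°
S and L unchanged.
= HSL(287°, 34%, 15%)


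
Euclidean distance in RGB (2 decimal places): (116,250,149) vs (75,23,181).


d = √[(R₁-R₂)² + (G₁-G₂)² + (B₁-B₂)²]
d = √[(116-75)² + (250-23)² + (149-181)²]
d = √[1681 + 51529 + 1024]
d = √54234
d ≈ 232.88


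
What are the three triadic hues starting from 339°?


Triadic: equally spaced at 120° intervals
H1 = 339°
H2 = (339 + 120) mod 360 = 99°
H3 = (339 + 240) mod 360 = 219°
Triadic = 339°, 99°, 219°


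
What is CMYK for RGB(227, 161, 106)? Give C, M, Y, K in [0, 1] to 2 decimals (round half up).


R'=227/255≈0.8902, G'=161/255≈0.6314, B'=106/255≈0.4157
K = 1 - max(R',G',B') = 1 - 227/255 = 28/255 = 0.10980… → 0.11
(1-R'-K)/(1-K) simplifies to (max-R)/max with max = 227:
C = (227-227)/227 = 0/227 = 0 → 0.00
M = (227-161)/227 = 66/227 = 0.29074… → 0.29
Y = (227-106)/227 = 121/227 = 0.53303… → 0.53
= CMYK(0.00, 0.29, 0.53, 0.11)


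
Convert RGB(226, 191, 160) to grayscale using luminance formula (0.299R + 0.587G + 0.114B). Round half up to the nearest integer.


Gray = 0.299×R + 0.587×G + 0.114×B
Gray = 0.299×226 + 0.587×191 + 0.114×160
Gray = 67.574 + 112.117 + 18.240
Gray = 197.931 → round half up → 198
Gray = 198


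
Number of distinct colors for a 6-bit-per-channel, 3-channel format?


Total bits = 6 bits/channel × 3 channels = 18 bits
Distinct colors = 2^18
= 262,144 colors


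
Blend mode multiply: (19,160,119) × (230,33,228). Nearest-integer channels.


Multiply: C = A×B/255, rounded to nearest integer
R: 19×230/255 = 4370/255 ≈ 17.137 → 17
G: 160×33/255 = 5280/255 ≈ 20.706 → 21
B: 119×228/255 = 27132/255 ≈ 106.400 → 106
= RGB(17, 21, 106)


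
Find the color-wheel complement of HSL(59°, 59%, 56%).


Complement = opposite side of color wheel = hue + 180°
H' = (59 + 180) mod 360 = 239°
S and L unchanged.
= HSL(239°, 59%, 56%)


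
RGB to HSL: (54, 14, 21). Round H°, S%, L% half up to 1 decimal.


Normalize: R'=54/255≈0.2118, G'=14/255≈0.0549, B'=21/255≈0.0824
Max=54/255, Min=14/255, Δ=Max-Min=40/255
L = (Max+Min)/2 = (54+14)/510 = 68/510 = 0.13333… → L = 13.3%
L ≤ 0.5 → S = Δ/(Max+Min) = 40/(54+14) = 40/68 = 0.58823… → S = 58.8%
(the 1/255 factors cancel in S and H, so raw channel differences can be used)
Max is R' → H = 60 × (((G-B)/Δ) mod 6) = 60 × (((14-21)/40) mod 6)
  (-7)/40 = -0.175; negative, so add 6 → 5.825
  H = 60 × 5.825 = 349.5° → H = 349.5°
= HSL(349.5°, 58.8%, 13.3%)


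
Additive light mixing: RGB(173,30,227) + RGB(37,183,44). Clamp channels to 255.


Additive: each channel = min(255, C₁+C₂)
R: 173+37 = 210 → 210
G: 30+183 = 213 → 213
B: 227+44 = 271 → 255
= RGB(210, 213, 255)


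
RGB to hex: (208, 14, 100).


R = 208 → D0 (hex)
G = 14 → 0E (hex)
B = 100 → 64 (hex)
Hex = #D00E64


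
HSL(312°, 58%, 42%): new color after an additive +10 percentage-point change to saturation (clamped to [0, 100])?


Original S = 58%
Adjustment = +10 percentage points
New S = 58 + (10) = 68
Clamp to [0, 100] → 68
= HSL(312°, 68%, 42%)


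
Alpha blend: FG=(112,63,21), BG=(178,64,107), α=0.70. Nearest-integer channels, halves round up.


C = α×F + (1-α)×B, with 1-α = 0.30
R: 0.70×112 + 0.30×178 = 78.40 + 53.40 = 131.80 → 132
G: 0.70×63 + 0.30×64 = 44.10 + 19.20 = 63.30 → 63
B: 0.70×21 + 0.30×107 = 14.70 + 32.10 = 46.80 → 47
= RGB(132, 63, 47)


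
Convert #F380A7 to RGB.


F3 → 243 (R)
80 → 128 (G)
A7 → 167 (B)
= RGB(243, 128, 167)


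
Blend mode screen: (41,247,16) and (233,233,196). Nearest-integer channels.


Screen: C = 255 - (255-A)×(255-B)/255, rounded to nearest integer
R: 255 - (255-41)×(255-233)/255 = 255 - 4708/255 ≈ 255 - 18.463 = 236.537 → 237
G: 255 - (255-247)×(255-233)/255 = 255 - 176/255 ≈ 255 - 0.690 = 254.310 → 254
B: 255 - (255-16)×(255-196)/255 = 255 - 14101/255 ≈ 255 - 55.298 = 199.702 → 200
= RGB(237, 254, 200)


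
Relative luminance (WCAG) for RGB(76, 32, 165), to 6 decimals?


Linearize each channel (sRGB transfer function): c = v/255; c_lin = c/12.92 if c ≤ 0.04045, else ((c+0.055)/1.055)^2.4
  R: 76/255 ≈ 0.298039 > 0.04045 → ((0.298039+0.055)/1.055)^2.4 ≈ 0.072272
  G: 32/255 ≈ 0.125490 > 0.04045 → ((0.125490+0.055)/1.055)^2.4 ≈ 0.014444
  B: 165/255 ≈ 0.647059 > 0.04045 → ((0.647059+0.055)/1.055)^2.4 ≈ 0.376262
R_lin = 0.072272, G_lin = 0.014444, B_lin = 0.376262
L = 0.2126×R + 0.7152×G + 0.0722×B
L = 0.2126×0.072272 + 0.7152×0.014444 + 0.0722×0.376262
L ≈ 0.052861


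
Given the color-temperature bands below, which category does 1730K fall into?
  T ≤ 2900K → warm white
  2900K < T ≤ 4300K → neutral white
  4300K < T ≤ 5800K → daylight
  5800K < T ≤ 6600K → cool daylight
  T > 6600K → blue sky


Temperature: 1730K
1730K ≤ 2900K → warm white
Classification: warm white


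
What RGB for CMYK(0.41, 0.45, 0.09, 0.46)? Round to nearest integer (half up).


R = 255 × (1-C) × (1-K) = 255 × 0.59 × 0.54 = 81.243 → 81
G = 255 × (1-M) × (1-K) = 255 × 0.55 × 0.54 = 75.735 → 76
B = 255 × (1-Y) × (1-K) = 255 × 0.91 × 0.54 = 125.307 → 125
= RGB(81, 76, 125)


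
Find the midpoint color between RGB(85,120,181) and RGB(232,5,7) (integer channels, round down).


Midpoint: each channel = ⌊(C₁+C₂)/2⌋
R: ⌊(85+232)/2⌋ = 158
G: ⌊(120+5)/2⌋ = 62
B: ⌊(181+7)/2⌋ = 94
= RGB(158, 62, 94)


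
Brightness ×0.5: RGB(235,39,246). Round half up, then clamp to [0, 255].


Multiply each channel by 0.5, round half up, clamp to [0, 255]
R: 235×0.5 = 117.5 → round → 118
G: 39×0.5 = 19.5 → round → 20
B: 246×0.5 = 123
= RGB(118, 20, 123)


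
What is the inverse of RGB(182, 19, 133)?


Invert: (255-R, 255-G, 255-B)
R: 255-182 = 73
G: 255-19 = 236
B: 255-133 = 122
= RGB(73, 236, 122)


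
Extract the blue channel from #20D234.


Color: #20D234
R = 20 = 32
G = D2 = 210
B = 34 = 52
Blue = 52


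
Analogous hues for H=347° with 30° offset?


Base hue: 347°
Left analog: (347 - 30) mod 360 = 317°
Right analog: (347 + 30) mod 360 = 17°
Analogous hues = 317° and 17°


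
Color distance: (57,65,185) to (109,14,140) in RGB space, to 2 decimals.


d = √[(R₁-R₂)² + (G₁-G₂)² + (B₁-B₂)²]
d = √[(57-109)² + (65-14)² + (185-140)²]
d = √[2704 + 2601 + 2025]
d = √7330
d ≈ 85.62


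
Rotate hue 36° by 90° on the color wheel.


New hue = (H + rotation) mod 360
New hue = (36 + 90) mod 360
= 126 mod 360
= 126°


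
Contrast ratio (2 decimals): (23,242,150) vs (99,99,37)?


Linearize each sRGB channel c=v/255: c/12.92 if c ≤ 0.04045 else ((c+0.055)/1.055)^2.4
L = 0.2126×R_lin + 0.7152×G_lin + 0.0722×B_lin
Color 1 (23,242,150):
  R=23: 23/255≈0.0902 > 0.04045 → ((0.0902+0.055)/1.055)^2.4 ≈ 0.00857
  G=242: 242/255≈0.9490 > 0.04045 → ((0.9490+0.055)/1.055)^2.4 ≈ 0.88792
  B=150: 150/255≈0.5882 > 0.04045 → ((0.5882+0.055)/1.055)^2.4 ≈ 0.30499
  L1 = 0.2126×0.00857 + 0.7152×0.88792 + 0.0722×0.30499 ≈ 0.65888
Color 2 (99,99,37):
  R=99: 99/255≈0.3882 > 0.04045 → ((0.3882+0.055)/1.055)^2.4 ≈ 0.12477
  G=99: 99/255≈0.3882 > 0.04045 → ((0.3882+0.055)/1.055)^2.4 ≈ 0.12477
  B=37: 37/255≈0.1451 > 0.04045 → ((0.1451+0.055)/1.055)^2.4 ≈ 0.01850
  L2 = 0.2126×0.12477 + 0.7152×0.12477 + 0.0722×0.01850 ≈ 0.11710
Lighter = 0.65888, Darker = 0.11710
Ratio = (L_lighter + 0.05) / (L_darker + 0.05)
Ratio = (0.65888 + 0.05) / (0.11710 + 0.05) = 0.70888 / 0.16710 ≈ 4.2423
Ratio ≈ 4.24:1


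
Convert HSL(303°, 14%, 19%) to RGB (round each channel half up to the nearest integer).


H=303°, S=0.14, L=0.19
C = (1-|2L-1|)×S = (1-|-0.62|)×0.14 = 0.0532
H' = H/60 = 303/60 ≈ 5.0500; X = C×(1-|H' mod 2 - 1|) = 0.05054
m = L - C/2 = 0.19 - 0.0266 = 0.1634
Sector ⌊H'⌋ = 5 → (R',G',B') = (0.0532, 0.0, 0.05054)
RGB = ((R'+m)×255, (G'+m)×255, (B'+m)×255) = (55.233, 41.667, 54.5547)
Round half up → RGB(55, 42, 55)


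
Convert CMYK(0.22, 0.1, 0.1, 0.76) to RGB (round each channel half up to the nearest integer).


R = 255 × (1-C) × (1-K) = 255 × 0.78 × 0.24 = 47.736 → 48
G = 255 × (1-M) × (1-K) = 255 × 0.90 × 0.24 = 55.08 → 55
B = 255 × (1-Y) × (1-K) = 255 × 0.90 × 0.24 = 55.08 → 55
= RGB(48, 55, 55)


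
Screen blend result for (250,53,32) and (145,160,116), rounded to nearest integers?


Screen: C = 255 - (255-A)×(255-B)/255, rounded to nearest integer
R: 255 - (255-250)×(255-145)/255 = 255 - 550/255 ≈ 255 - 2.157 = 252.843 → 253
G: 255 - (255-53)×(255-160)/255 = 255 - 19190/255 ≈ 255 - 75.255 = 179.745 → 180
B: 255 - (255-32)×(255-116)/255 = 255 - 30997/255 ≈ 255 - 121.557 = 133.443 → 133
= RGB(253, 180, 133)


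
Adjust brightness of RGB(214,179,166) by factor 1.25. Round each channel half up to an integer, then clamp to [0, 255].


Multiply each channel by 1.25, round half up, clamp to [0, 255]
R: 214×1.25 = 267.5 → round → 268 → clamp → 255
G: 179×1.25 = 223.75 → round → 224
B: 166×1.25 = 207.5 → round → 208
= RGB(255, 224, 208)


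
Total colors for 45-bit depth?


Colors = 2^bits = 2^45
= 35,184,372,088,832 colors


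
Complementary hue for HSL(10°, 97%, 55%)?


Complement = opposite side of color wheel = hue + 180°
H' = (10 + 180) mod 360 = 190°
S and L unchanged.
= HSL(190°, 97%, 55%)


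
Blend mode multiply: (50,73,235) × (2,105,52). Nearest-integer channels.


Multiply: C = A×B/255, rounded to nearest integer
R: 50×2/255 = 100/255 ≈ 0.392 → 0
G: 73×105/255 = 7665/255 ≈ 30.059 → 30
B: 235×52/255 = 12220/255 ≈ 47.922 → 48
= RGB(0, 30, 48)


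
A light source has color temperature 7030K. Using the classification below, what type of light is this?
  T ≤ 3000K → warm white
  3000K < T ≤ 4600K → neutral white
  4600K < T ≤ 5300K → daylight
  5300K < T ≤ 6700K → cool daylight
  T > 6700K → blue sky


Temperature: 7030K
7030K > 6700K → blue sky
Classification: blue sky


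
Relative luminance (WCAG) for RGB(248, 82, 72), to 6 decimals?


Linearize each channel (sRGB transfer function): c = v/255; c_lin = c/12.92 if c ≤ 0.04045, else ((c+0.055)/1.055)^2.4
  R: 248/255 ≈ 0.972549 > 0.04045 → ((0.972549+0.055)/1.055)^2.4 ≈ 0.938686
  G: 82/255 ≈ 0.321569 > 0.04045 → ((0.321569+0.055)/1.055)^2.4 ≈ 0.084376
  B: 72/255 ≈ 0.282353 > 0.04045 → ((0.282353+0.055)/1.055)^2.4 ≈ 0.064803
R_lin = 0.938686, G_lin = 0.084376, B_lin = 0.064803
L = 0.2126×R + 0.7152×G + 0.0722×B
L = 0.2126×0.938686 + 0.7152×0.084376 + 0.0722×0.064803
L ≈ 0.264589


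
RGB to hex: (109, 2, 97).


R = 109 → 6D (hex)
G = 2 → 02 (hex)
B = 97 → 61 (hex)
Hex = #6D0261


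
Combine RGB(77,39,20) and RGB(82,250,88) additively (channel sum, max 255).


Additive: each channel = min(255, C₁+C₂)
R: 77+82 = 159 → 159
G: 39+250 = 289 → 255
B: 20+88 = 108 → 108
= RGB(159, 255, 108)


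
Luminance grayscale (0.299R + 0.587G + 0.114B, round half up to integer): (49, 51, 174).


Gray = 0.299×R + 0.587×G + 0.114×B
Gray = 0.299×49 + 0.587×51 + 0.114×174
Gray = 14.651 + 29.937 + 19.836
Gray = 64.424 → round half up → 64
Gray = 64


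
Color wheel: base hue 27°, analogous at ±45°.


Base hue: 27°
Left analog: (27 - 45) mod 360 = 342°
Right analog: (27 + 45) mod 360 = 72°
Analogous hues = 342° and 72°


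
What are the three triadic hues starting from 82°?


Triadic: equally spaced at 120° intervals
H1 = 82°
H2 = (82 + 120) mod 360 = 202°
H3 = (82 + 240) mod 360 = 322°
Triadic = 82°, 202°, 322°


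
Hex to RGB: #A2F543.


A2 → 162 (R)
F5 → 245 (G)
43 → 67 (B)
= RGB(162, 245, 67)


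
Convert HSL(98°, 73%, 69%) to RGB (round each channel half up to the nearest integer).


H=98°, S=0.73, L=0.69
C = (1-|2L-1|)×S = (1-|0.38|)×0.73 = 0.4526
H' = H/60 = 98/60 ≈ 1.6333; X = C×(1-|H' mod 2 - 1|) ≈ 0.1660
m = L - C/2 = 0.69 - 0.2263 = 0.4637
Sector ⌊H'⌋ = 1 → (R',G',B') = (≈0.1660, 0.4526, 0.0)
RGB = ((R'+m)×255, (G'+m)×255, (B'+m)×255) = (160.5616, 233.6565, 118.2435)
Round half up → RGB(161, 234, 118)


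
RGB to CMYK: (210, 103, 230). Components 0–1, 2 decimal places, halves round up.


R'=210/255≈0.8235, G'=103/255≈0.4039, B'=230/255≈0.9020
K = 1 - max(R',G',B') = 1 - 230/255 = 25/255 = 0.09803… → 0.10
(1-R'-K)/(1-K) simplifies to (max-R)/max with max = 230:
C = (230-210)/230 = 20/230 = 0.08695… → 0.09
M = (230-103)/230 = 127/230 = 0.55217… → 0.55
Y = (230-230)/230 = 0/230 = 0 → 0.00
= CMYK(0.09, 0.55, 0.00, 0.10)


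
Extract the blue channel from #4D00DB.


Color: #4D00DB
R = 4D = 77
G = 00 = 0
B = DB = 219
Blue = 219


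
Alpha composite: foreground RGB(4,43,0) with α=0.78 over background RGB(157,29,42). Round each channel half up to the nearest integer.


C = α×F + (1-α)×B, with 1-α = 0.22
R: 0.78×4 + 0.22×157 = 3.12 + 34.54 = 37.66 → 38
G: 0.78×43 + 0.22×29 = 33.54 + 6.38 = 39.92 → 40
B: 0.78×0 + 0.22×42 = 0.00 + 9.24 = 9.24 → 9
= RGB(38, 40, 9)


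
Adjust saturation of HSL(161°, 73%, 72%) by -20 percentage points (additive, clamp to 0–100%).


Original S = 73%
Adjustment = -20 percentage points
New S = 73 + (-20) = 53
Clamp to [0, 100] → 53
= HSL(161°, 53%, 72%)


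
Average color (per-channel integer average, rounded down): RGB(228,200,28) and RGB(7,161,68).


Midpoint: each channel = ⌊(C₁+C₂)/2⌋
R: ⌊(228+7)/2⌋ = 117
G: ⌊(200+161)/2⌋ = 180
B: ⌊(28+68)/2⌋ = 48
= RGB(117, 180, 48)


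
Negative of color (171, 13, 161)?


Invert: (255-R, 255-G, 255-B)
R: 255-171 = 84
G: 255-13 = 242
B: 255-161 = 94
= RGB(84, 242, 94)


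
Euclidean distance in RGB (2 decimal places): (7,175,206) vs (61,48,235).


d = √[(R₁-R₂)² + (G₁-G₂)² + (B₁-B₂)²]
d = √[(7-61)² + (175-48)² + (206-235)²]
d = √[2916 + 16129 + 841]
d = √19886
d ≈ 141.02


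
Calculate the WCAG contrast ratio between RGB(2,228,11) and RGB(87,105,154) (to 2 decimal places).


Linearize each sRGB channel c=v/255: c/12.92 if c ≤ 0.04045 else ((c+0.055)/1.055)^2.4
L = 0.2126×R_lin + 0.7152×G_lin + 0.0722×B_lin
Color 1 (2,228,11):
  R=2: 2/255≈0.0078 ≤ 0.04045 → 0.0078/12.92 ≈ 0.00061
  G=228: 228/255≈0.8941 > 0.04045 → ((0.8941+0.055)/1.055)^2.4 ≈ 0.77582
  B=11: 11/255≈0.0431 > 0.04045 → ((0.0431+0.055)/1.055)^2.4 ≈ 0.00335
  L1 = 0.2126×0.00061 + 0.7152×0.77582 + 0.0722×0.00335 ≈ 0.55524
Color 2 (87,105,154):
  R=87: 87/255≈0.3412 > 0.04045 → ((0.3412+0.055)/1.055)^2.4 ≈ 0.09531
  G=105: 105/255≈0.4118 > 0.04045 → ((0.4118+0.055)/1.055)^2.4 ≈ 0.14126
  B=154: 154/255≈0.6039 > 0.04045 → ((0.6039+0.055)/1.055)^2.4 ≈ 0.32314
  L2 = 0.2126×0.09531 + 0.7152×0.14126 + 0.0722×0.32314 ≈ 0.14462
Lighter = 0.55524, Darker = 0.14462
Ratio = (L_lighter + 0.05) / (L_darker + 0.05)
Ratio = (0.55524 + 0.05) / (0.14462 + 0.05) = 0.60524 / 0.19462 ≈ 3.1098
Ratio ≈ 3.11:1


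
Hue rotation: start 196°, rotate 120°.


New hue = (H + rotation) mod 360
New hue = (196 + 120) mod 360
= 316 mod 360
= 316°


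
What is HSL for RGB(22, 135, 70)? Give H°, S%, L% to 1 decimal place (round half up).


Normalize: R'=22/255≈0.0863, G'=135/255≈0.5294, B'=70/255≈0.2745
Max=135/255, Min=22/255, Δ=Max-Min=113/255
L = (Max+Min)/2 = (135+22)/510 = 157/510 = 0.30784… → L = 30.8%
L ≤ 0.5 → S = Δ/(Max+Min) = 113/(135+22) = 113/157 = 0.71974… → S = 72.0%
(the 1/255 factors cancel in S and H, so raw channel differences can be used)
Max is G' → H = 60 × ((B-R)/Δ + 2) = 60 × ((70-22)/113 + 2)
  48/113 + 2 = 0.4247… + 2 = 2.4247…
  H = 60 × 2.4247… = 145.486…° → H = 145.5°
= HSL(145.5°, 72.0%, 30.8%)


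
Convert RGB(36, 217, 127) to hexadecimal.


R = 36 → 24 (hex)
G = 217 → D9 (hex)
B = 127 → 7F (hex)
Hex = #24D97F


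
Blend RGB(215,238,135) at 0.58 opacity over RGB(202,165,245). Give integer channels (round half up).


C = α×F + (1-α)×B, with 1-α = 0.42
R: 0.58×215 + 0.42×202 = 124.70 + 84.84 = 209.54 → 210
G: 0.58×238 + 0.42×165 = 138.04 + 69.30 = 207.34 → 207
B: 0.58×135 + 0.42×245 = 78.30 + 102.90 = 181.20 → 181
= RGB(210, 207, 181)


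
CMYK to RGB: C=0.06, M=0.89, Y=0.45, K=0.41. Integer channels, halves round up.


R = 255 × (1-C) × (1-K) = 255 × 0.94 × 0.59 = 141.423 → 141
G = 255 × (1-M) × (1-K) = 255 × 0.11 × 0.59 = 16.5495 → 17
B = 255 × (1-Y) × (1-K) = 255 × 0.55 × 0.59 = 82.7475 → 83
= RGB(141, 17, 83)


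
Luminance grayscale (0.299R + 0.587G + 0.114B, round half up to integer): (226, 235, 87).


Gray = 0.299×R + 0.587×G + 0.114×B
Gray = 0.299×226 + 0.587×235 + 0.114×87
Gray = 67.574 + 137.945 + 9.918
Gray = 215.437 → round half up → 215
Gray = 215


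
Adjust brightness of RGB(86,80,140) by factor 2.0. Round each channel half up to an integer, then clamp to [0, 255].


Multiply each channel by 2.0, round half up, clamp to [0, 255]
R: 86×2.0 = 172
G: 80×2.0 = 160
B: 140×2.0 = 280 → clamp → 255
= RGB(172, 160, 255)


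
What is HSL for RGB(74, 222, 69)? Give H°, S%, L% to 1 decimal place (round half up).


Normalize: R'=74/255≈0.2902, G'=222/255≈0.8706, B'=69/255≈0.2706
Max=222/255, Min=69/255, Δ=Max-Min=153/255
L = (Max+Min)/2 = (222+69)/510 = 291/510 = 0.57058… → L = 57.1%
L > 0.5 → S = Δ/(2-Max-Min) = 153/(510-222-69) = 153/219 = 0.69863… → S = 69.9%
(the 1/255 factors cancel in S and H, so raw channel differences can be used)
Max is G' → H = 60 × ((B-R)/Δ + 2) = 60 × ((69-74)/153 + 2)
  -5/153 + 2 = -0.0326… + 2 = 1.9673…
  H = 60 × 1.9673… = 118.039…° → H = 118.0°
= HSL(118.0°, 69.9%, 57.1%)


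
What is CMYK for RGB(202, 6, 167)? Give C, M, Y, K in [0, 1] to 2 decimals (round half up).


R'=202/255≈0.7922, G'=6/255≈0.0235, B'=167/255≈0.6549
K = 1 - max(R',G',B') = 1 - 202/255 = 53/255 = 0.20784… → 0.21
(1-R'-K)/(1-K) simplifies to (max-R)/max with max = 202:
C = (202-202)/202 = 0/202 = 0 → 0.00
M = (202-6)/202 = 196/202 = 0.97029… → 0.97
Y = (202-167)/202 = 35/202 = 0.17326… → 0.17
= CMYK(0.00, 0.97, 0.17, 0.21)


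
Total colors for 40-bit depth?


Colors = 2^bits = 2^40
= 1,099,511,627,776 colors


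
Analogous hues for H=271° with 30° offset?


Base hue: 271°
Left analog: (271 - 30) mod 360 = 241°
Right analog: (271 + 30) mod 360 = 301°
Analogous hues = 241° and 301°


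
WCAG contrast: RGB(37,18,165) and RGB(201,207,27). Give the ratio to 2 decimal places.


Linearize each sRGB channel c=v/255: c/12.92 if c ≤ 0.04045 else ((c+0.055)/1.055)^2.4
L = 0.2126×R_lin + 0.7152×G_lin + 0.0722×B_lin
Color 1 (37,18,165):
  R=37: 37/255≈0.1451 > 0.04045 → ((0.1451+0.055)/1.055)^2.4 ≈ 0.01850
  G=18: 18/255≈0.0706 > 0.04045 → ((0.0706+0.055)/1.055)^2.4 ≈ 0.00605
  B=165: 165/255≈0.6471 > 0.04045 → ((0.6471+0.055)/1.055)^2.4 ≈ 0.37626
  L1 = 0.2126×0.01850 + 0.7152×0.00605 + 0.0722×0.37626 ≈ 0.03543
Color 2 (201,207,27):
  R=201: 201/255≈0.7882 > 0.04045 → ((0.7882+0.055)/1.055)^2.4 ≈ 0.58408
  G=207: 207/255≈0.8118 > 0.04045 → ((0.8118+0.055)/1.055)^2.4 ≈ 0.62396
  B=27: 27/255≈0.1059 > 0.04045 → ((0.1059+0.055)/1.055)^2.4 ≈ 0.01096
  L2 = 0.2126×0.58408 + 0.7152×0.62396 + 0.0722×0.01096 ≈ 0.57122
Lighter = 0.57122, Darker = 0.03543
Ratio = (L_lighter + 0.05) / (L_darker + 0.05)
Ratio = (0.57122 + 0.05) / (0.03543 + 0.05) = 0.62122 / 0.08543 ≈ 7.2721
Ratio ≈ 7.27:1


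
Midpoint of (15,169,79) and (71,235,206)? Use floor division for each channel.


Midpoint: each channel = ⌊(C₁+C₂)/2⌋
R: ⌊(15+71)/2⌋ = 43
G: ⌊(169+235)/2⌋ = 202
B: ⌊(79+206)/2⌋ = 142
= RGB(43, 202, 142)


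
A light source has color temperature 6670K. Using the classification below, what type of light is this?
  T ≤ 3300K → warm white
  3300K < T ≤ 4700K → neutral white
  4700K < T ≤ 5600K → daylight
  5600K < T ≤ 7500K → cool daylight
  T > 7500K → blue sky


Temperature: 6670K
5600K < 6670K ≤ 7500K → cool daylight
Classification: cool daylight


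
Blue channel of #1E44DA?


Color: #1E44DA
R = 1E = 30
G = 44 = 68
B = DA = 218
Blue = 218


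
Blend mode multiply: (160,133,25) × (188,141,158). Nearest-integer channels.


Multiply: C = A×B/255, rounded to nearest integer
R: 160×188/255 = 30080/255 ≈ 117.961 → 118
G: 133×141/255 = 18753/255 ≈ 73.541 → 74
B: 25×158/255 = 3950/255 ≈ 15.490 → 15
= RGB(118, 74, 15)


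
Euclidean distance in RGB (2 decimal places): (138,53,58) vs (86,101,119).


d = √[(R₁-R₂)² + (G₁-G₂)² + (B₁-B₂)²]
d = √[(138-86)² + (53-101)² + (58-119)²]
d = √[2704 + 2304 + 3721]
d = √8729
d ≈ 93.43


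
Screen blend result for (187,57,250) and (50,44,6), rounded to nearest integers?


Screen: C = 255 - (255-A)×(255-B)/255, rounded to nearest integer
R: 255 - (255-187)×(255-50)/255 = 255 - 13940/255 ≈ 255 - 54.667 = 200.333 → 200
G: 255 - (255-57)×(255-44)/255 = 255 - 41778/255 ≈ 255 - 163.835 = 91.165 → 91
B: 255 - (255-250)×(255-6)/255 = 255 - 1245/255 ≈ 255 - 4.882 = 250.118 → 250
= RGB(200, 91, 250)


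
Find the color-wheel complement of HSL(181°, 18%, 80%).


Complement = opposite side of color wheel = hue + 180°
H' = (181 + 180) mod 360 = 1°
S and L unchanged.
= HSL(1°, 18%, 80%)


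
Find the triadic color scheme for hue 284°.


Triadic: equally spaced at 120° intervals
H1 = 284°
H2 = (284 + 120) mod 360 = 44°
H3 = (284 + 240) mod 360 = 164°
Triadic = 284°, 44°, 164°


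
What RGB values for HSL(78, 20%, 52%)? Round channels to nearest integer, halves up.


H=78°, S=0.20, L=0.52
C = (1-|2L-1|)×S = (1-|0.04|)×0.20 = 0.192
H' = H/60 = 78/60 ≈ 1.3000; X = C×(1-|H' mod 2 - 1|) = 0.1344
m = L - C/2 = 0.52 - 0.096 = 0.424
Sector ⌊H'⌋ = 1 → (R',G',B') = (0.1344, 0.192, 0.0)
RGB = ((R'+m)×255, (G'+m)×255, (B'+m)×255) = (142.392, 157.08, 108.12)
Round half up → RGB(142, 157, 108)


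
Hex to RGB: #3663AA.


36 → 54 (R)
63 → 99 (G)
AA → 170 (B)
= RGB(54, 99, 170)


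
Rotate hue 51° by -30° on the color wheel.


New hue = (H + rotation) mod 360
New hue = (51 -30) mod 360
= 21 mod 360
= 21°


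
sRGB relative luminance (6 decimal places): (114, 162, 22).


Linearize each channel (sRGB transfer function): c = v/255; c_lin = c/12.92 if c ≤ 0.04045, else ((c+0.055)/1.055)^2.4
  R: 114/255 ≈ 0.447059 > 0.04045 → ((0.447059+0.055)/1.055)^2.4 ≈ 0.168269
  G: 162/255 ≈ 0.635294 > 0.04045 → ((0.635294+0.055)/1.055)^2.4 ≈ 0.361307
  B: 22/255 ≈ 0.086275 > 0.04045 → ((0.086275+0.055)/1.055)^2.4 ≈ 0.008023
R_lin = 0.168269, G_lin = 0.361307, B_lin = 0.008023
L = 0.2126×R + 0.7152×G + 0.0722×B
L = 0.2126×0.168269 + 0.7152×0.361307 + 0.0722×0.008023
L ≈ 0.294760


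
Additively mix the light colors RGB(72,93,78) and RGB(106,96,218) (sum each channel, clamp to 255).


Additive: each channel = min(255, C₁+C₂)
R: 72+106 = 178 → 178
G: 93+96 = 189 → 189
B: 78+218 = 296 → 255
= RGB(178, 189, 255)


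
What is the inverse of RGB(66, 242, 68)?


Invert: (255-R, 255-G, 255-B)
R: 255-66 = 189
G: 255-242 = 13
B: 255-68 = 187
= RGB(189, 13, 187)


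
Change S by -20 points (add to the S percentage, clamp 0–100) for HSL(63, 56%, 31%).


Original S = 56%
Adjustment = -20 percentage points
New S = 56 + (-20) = 36
Clamp to [0, 100] → 36
= HSL(63°, 36%, 31%)


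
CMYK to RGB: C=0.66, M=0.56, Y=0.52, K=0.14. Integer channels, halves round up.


R = 255 × (1-C) × (1-K) = 255 × 0.34 × 0.86 = 74.562 → 75
G = 255 × (1-M) × (1-K) = 255 × 0.44 × 0.86 = 96.492 → 96
B = 255 × (1-Y) × (1-K) = 255 × 0.48 × 0.86 = 105.264 → 105
= RGB(75, 96, 105)


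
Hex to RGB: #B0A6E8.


B0 → 176 (R)
A6 → 166 (G)
E8 → 232 (B)
= RGB(176, 166, 232)


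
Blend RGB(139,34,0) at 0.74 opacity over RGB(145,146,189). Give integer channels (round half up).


C = α×F + (1-α)×B, with 1-α = 0.26
R: 0.74×139 + 0.26×145 = 102.86 + 37.70 = 140.56 → 141
G: 0.74×34 + 0.26×146 = 25.16 + 37.96 = 63.12 → 63
B: 0.74×0 + 0.26×189 = 0.00 + 49.14 = 49.14 → 49
= RGB(141, 63, 49)


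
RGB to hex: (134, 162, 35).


R = 134 → 86 (hex)
G = 162 → A2 (hex)
B = 35 → 23 (hex)
Hex = #86A223


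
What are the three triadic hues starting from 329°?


Triadic: equally spaced at 120° intervals
H1 = 329°
H2 = (329 + 120) mod 360 = 89°
H3 = (329 + 240) mod 360 = 209°
Triadic = 329°, 89°, 209°


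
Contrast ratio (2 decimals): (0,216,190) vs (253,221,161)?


Linearize each sRGB channel c=v/255: c/12.92 if c ≤ 0.04045 else ((c+0.055)/1.055)^2.4
L = 0.2126×R_lin + 0.7152×G_lin + 0.0722×B_lin
Color 1 (0,216,190):
  R=0: 0/255≈0.0000 ≤ 0.04045 → 0.0000/12.92 ≈ 0.00000
  G=216: 216/255≈0.8471 > 0.04045 → ((0.8471+0.055)/1.055)^2.4 ≈ 0.68669
  B=190: 190/255≈0.7451 > 0.04045 → ((0.7451+0.055)/1.055)^2.4 ≈ 0.51492
  L1 = 0.2126×0.00000 + 0.7152×0.68669 + 0.0722×0.51492 ≈ 0.52829
Color 2 (253,221,161):
  R=253: 253/255≈0.9922 > 0.04045 → ((0.9922+0.055)/1.055)^2.4 ≈ 0.98225
  G=221: 221/255≈0.8667 > 0.04045 → ((0.8667+0.055)/1.055)^2.4 ≈ 0.72306
  B=161: 161/255≈0.6314 > 0.04045 → ((0.6314+0.055)/1.055)^2.4 ≈ 0.35640
  L2 = 0.2126×0.98225 + 0.7152×0.72306 + 0.0722×0.35640 ≈ 0.75169
Lighter = 0.75169, Darker = 0.52829
Ratio = (L_lighter + 0.05) / (L_darker + 0.05)
Ratio = (0.75169 + 0.05) / (0.52829 + 0.05) = 0.80169 / 0.57829 ≈ 1.3863
Ratio ≈ 1.39:1


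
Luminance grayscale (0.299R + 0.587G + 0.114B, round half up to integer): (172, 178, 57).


Gray = 0.299×R + 0.587×G + 0.114×B
Gray = 0.299×172 + 0.587×178 + 0.114×57
Gray = 51.428 + 104.486 + 6.498
Gray = 162.412 → round half up → 162
Gray = 162


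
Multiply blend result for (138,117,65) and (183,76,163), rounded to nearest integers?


Multiply: C = A×B/255, rounded to nearest integer
R: 138×183/255 = 25254/255 ≈ 99.035 → 99
G: 117×76/255 = 8892/255 ≈ 34.871 → 35
B: 65×163/255 = 10595/255 ≈ 41.549 → 42
= RGB(99, 35, 42)


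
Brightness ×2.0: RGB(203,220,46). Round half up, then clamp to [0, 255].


Multiply each channel by 2.0, round half up, clamp to [0, 255]
R: 203×2.0 = 406 → clamp → 255
G: 220×2.0 = 440 → clamp → 255
B: 46×2.0 = 92
= RGB(255, 255, 92)


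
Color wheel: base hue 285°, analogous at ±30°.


Base hue: 285°
Left analog: (285 - 30) mod 360 = 255°
Right analog: (285 + 30) mod 360 = 315°
Analogous hues = 255° and 315°


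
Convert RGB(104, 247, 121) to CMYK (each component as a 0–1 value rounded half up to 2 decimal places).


R'=104/255≈0.4078, G'=247/255≈0.9686, B'=121/255≈0.4745
K = 1 - max(R',G',B') = 1 - 247/255 = 8/255 = 0.03137… → 0.03
(1-R'-K)/(1-K) simplifies to (max-R)/max with max = 247:
C = (247-104)/247 = 143/247 = 0.57894… → 0.58
M = (247-247)/247 = 0/247 = 0 → 0.00
Y = (247-121)/247 = 126/247 = 0.51012… → 0.51
= CMYK(0.58, 0.00, 0.51, 0.03)


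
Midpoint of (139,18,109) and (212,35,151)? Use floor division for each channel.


Midpoint: each channel = ⌊(C₁+C₂)/2⌋
R: ⌊(139+212)/2⌋ = 175
G: ⌊(18+35)/2⌋ = 26
B: ⌊(109+151)/2⌋ = 130
= RGB(175, 26, 130)


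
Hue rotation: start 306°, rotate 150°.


New hue = (H + rotation) mod 360
New hue = (306 + 150) mod 360
= 456 mod 360
= 96°


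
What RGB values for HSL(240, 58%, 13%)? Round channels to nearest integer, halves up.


H=240°, S=0.58, L=0.13
C = (1-|2L-1|)×S = (1-|-0.74|)×0.58 = 0.1508
H' = H/60 = 240/60 ≈ 4.0000; X = C×(1-|H' mod 2 - 1|) = 0.0
m = L - C/2 = 0.13 - 0.0754 = 0.0546
Sector ⌊H'⌋ = 4 → (R',G',B') = (0.0, 0.0, 0.1508)
RGB = ((R'+m)×255, (G'+m)×255, (B'+m)×255) = (13.923, 13.923, 52.377)
Round half up → RGB(14, 14, 52)


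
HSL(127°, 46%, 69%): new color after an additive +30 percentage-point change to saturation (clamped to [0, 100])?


Original S = 46%
Adjustment = +30 percentage points
New S = 46 + (30) = 76
Clamp to [0, 100] → 76
= HSL(127°, 76%, 69%)


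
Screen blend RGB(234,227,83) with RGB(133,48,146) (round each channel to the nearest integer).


Screen: C = 255 - (255-A)×(255-B)/255, rounded to nearest integer
R: 255 - (255-234)×(255-133)/255 = 255 - 2562/255 ≈ 255 - 10.047 = 244.953 → 245
G: 255 - (255-227)×(255-48)/255 = 255 - 5796/255 ≈ 255 - 22.729 = 232.271 → 232
B: 255 - (255-83)×(255-146)/255 = 255 - 18748/255 ≈ 255 - 73.522 = 181.478 → 181
= RGB(245, 232, 181)


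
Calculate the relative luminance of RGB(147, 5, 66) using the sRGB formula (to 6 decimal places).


Linearize each channel (sRGB transfer function): c = v/255; c_lin = c/12.92 if c ≤ 0.04045, else ((c+0.055)/1.055)^2.4
  R: 147/255 ≈ 0.576471 > 0.04045 → ((0.576471+0.055)/1.055)^2.4 ≈ 0.291771
  G: 5/255 ≈ 0.019608 ≤ 0.04045 → 0.019608/12.92 ≈ 0.001518
  B: 66/255 ≈ 0.258824 > 0.04045 → ((0.258824+0.055)/1.055)^2.4 ≈ 0.054480
R_lin = 0.291771, G_lin = 0.001518, B_lin = 0.054480
L = 0.2126×R + 0.7152×G + 0.0722×B
L = 0.2126×0.291771 + 0.7152×0.001518 + 0.0722×0.054480
L ≈ 0.067049


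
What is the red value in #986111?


Color: #986111
R = 98 = 152
G = 61 = 97
B = 11 = 17
Red = 152


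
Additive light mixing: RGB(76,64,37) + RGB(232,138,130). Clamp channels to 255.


Additive: each channel = min(255, C₁+C₂)
R: 76+232 = 308 → 255
G: 64+138 = 202 → 202
B: 37+130 = 167 → 167
= RGB(255, 202, 167)


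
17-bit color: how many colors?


Colors = 2^bits = 2^17
= 131,072 colors


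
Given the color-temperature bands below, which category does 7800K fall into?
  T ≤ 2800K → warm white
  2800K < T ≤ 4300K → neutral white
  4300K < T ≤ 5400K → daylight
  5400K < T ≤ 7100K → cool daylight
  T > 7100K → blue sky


Temperature: 7800K
7800K > 7100K → blue sky
Classification: blue sky


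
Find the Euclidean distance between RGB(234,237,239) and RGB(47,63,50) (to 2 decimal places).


d = √[(R₁-R₂)² + (G₁-G₂)² + (B₁-B₂)²]
d = √[(234-47)² + (237-63)² + (239-50)²]
d = √[34969 + 30276 + 35721]
d = √100966
d ≈ 317.75


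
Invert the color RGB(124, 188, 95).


Invert: (255-R, 255-G, 255-B)
R: 255-124 = 131
G: 255-188 = 67
B: 255-95 = 160
= RGB(131, 67, 160)


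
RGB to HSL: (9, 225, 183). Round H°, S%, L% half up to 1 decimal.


Normalize: R'=9/255≈0.0353, G'=225/255≈0.8824, B'=183/255≈0.7176
Max=225/255, Min=9/255, Δ=Max-Min=216/255
L = (Max+Min)/2 = (225+9)/510 = 234/510 = 0.45882… → L = 45.9%
L ≤ 0.5 → S = Δ/(Max+Min) = 216/(225+9) = 216/234 = 0.92307… → S = 92.3%
(the 1/255 factors cancel in S and H, so raw channel differences can be used)
Max is G' → H = 60 × ((B-R)/Δ + 2) = 60 × ((183-9)/216 + 2)
  174/216 + 2 = 0.8055… + 2 = 2.8055…
  H = 60 × 2.8055… = 168.333…° → H = 168.3°
= HSL(168.3°, 92.3%, 45.9%)


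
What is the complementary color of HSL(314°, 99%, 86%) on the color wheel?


Complement = opposite side of color wheel = hue + 180°
H' = (314 + 180) mod 360 = 134°
S and L unchanged.
= HSL(134°, 99%, 86%)


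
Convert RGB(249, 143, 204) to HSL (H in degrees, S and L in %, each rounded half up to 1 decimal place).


Normalize: R'=249/255≈0.9765, G'=143/255≈0.5608, B'=204/255≈0.8000
Max=249/255, Min=143/255, Δ=Max-Min=106/255
L = (Max+Min)/2 = (249+143)/510 = 392/510 = 0.76862… → L = 76.9%
L > 0.5 → S = Δ/(2-Max-Min) = 106/(510-249-143) = 106/118 = 0.89830… → S = 89.8%
(the 1/255 factors cancel in S and H, so raw channel differences can be used)
Max is R' → H = 60 × (((G-B)/Δ) mod 6) = 60 × (((143-204)/106) mod 6)
  (-61)/106 = -0.5754…; negative, so add 6 → 5.4245…
  H = 60 × 5.4245… = 325.471…° → H = 325.5°
= HSL(325.5°, 89.8%, 76.9%)


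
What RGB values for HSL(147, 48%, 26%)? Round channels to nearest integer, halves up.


H=147°, S=0.48, L=0.26
C = (1-|2L-1|)×S = (1-|-0.48|)×0.48 = 0.2496
H' = H/60 = 147/60 ≈ 2.4500; X = C×(1-|H' mod 2 - 1|) = 0.11232
m = L - C/2 = 0.26 - 0.1248 = 0.1352
Sector ⌊H'⌋ = 2 → (R',G',B') = (0.0, 0.2496, 0.11232)
RGB = ((R'+m)×255, (G'+m)×255, (B'+m)×255) = (34.476, 98.124, 63.1176)
Round half up → RGB(34, 98, 63)


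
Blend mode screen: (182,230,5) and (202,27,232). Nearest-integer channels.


Screen: C = 255 - (255-A)×(255-B)/255, rounded to nearest integer
R: 255 - (255-182)×(255-202)/255 = 255 - 3869/255 ≈ 255 - 15.173 = 239.827 → 240
G: 255 - (255-230)×(255-27)/255 = 255 - 5700/255 ≈ 255 - 22.353 = 232.647 → 233
B: 255 - (255-5)×(255-232)/255 = 255 - 5750/255 ≈ 255 - 22.549 = 232.451 → 232
= RGB(240, 233, 232)


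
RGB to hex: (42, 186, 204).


R = 42 → 2A (hex)
G = 186 → BA (hex)
B = 204 → CC (hex)
Hex = #2ABACC


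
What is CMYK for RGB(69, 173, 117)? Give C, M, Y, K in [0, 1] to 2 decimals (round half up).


R'=69/255≈0.2706, G'=173/255≈0.6784, B'=117/255≈0.4588
K = 1 - max(R',G',B') = 1 - 173/255 = 82/255 = 0.32156… → 0.32
(1-R'-K)/(1-K) simplifies to (max-R)/max with max = 173:
C = (173-69)/173 = 104/173 = 0.60115… → 0.60
M = (173-173)/173 = 0/173 = 0 → 0.00
Y = (173-117)/173 = 56/173 = 0.32369… → 0.32
= CMYK(0.60, 0.00, 0.32, 0.32)


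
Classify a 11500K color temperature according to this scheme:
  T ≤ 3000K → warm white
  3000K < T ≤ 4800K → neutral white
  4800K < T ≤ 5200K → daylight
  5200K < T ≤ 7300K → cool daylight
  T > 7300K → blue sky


Temperature: 11500K
11500K > 7300K → blue sky
Classification: blue sky


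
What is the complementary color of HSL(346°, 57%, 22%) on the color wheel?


Complement = opposite side of color wheel = hue + 180°
H' = (346 + 180) mod 360 = 166°
S and L unchanged.
= HSL(166°, 57%, 22%)


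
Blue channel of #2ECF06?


Color: #2ECF06
R = 2E = 46
G = CF = 207
B = 06 = 6
Blue = 6


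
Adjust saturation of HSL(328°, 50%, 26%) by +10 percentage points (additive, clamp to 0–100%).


Original S = 50%
Adjustment = +10 percentage points
New S = 50 + (10) = 60
Clamp to [0, 100] → 60
= HSL(328°, 60%, 26%)


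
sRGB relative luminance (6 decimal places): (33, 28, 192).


Linearize each channel (sRGB transfer function): c = v/255; c_lin = c/12.92 if c ≤ 0.04045, else ((c+0.055)/1.055)^2.4
  R: 33/255 ≈ 0.129412 > 0.04045 → ((0.129412+0.055)/1.055)^2.4 ≈ 0.015209
  G: 28/255 ≈ 0.109804 > 0.04045 → ((0.109804+0.055)/1.055)^2.4 ≈ 0.011612
  B: 192/255 ≈ 0.752941 > 0.04045 → ((0.752941+0.055)/1.055)^2.4 ≈ 0.527115
R_lin = 0.015209, G_lin = 0.011612, B_lin = 0.527115
L = 0.2126×R + 0.7152×G + 0.0722×B
L = 0.2126×0.015209 + 0.7152×0.011612 + 0.0722×0.527115
L ≈ 0.049596
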